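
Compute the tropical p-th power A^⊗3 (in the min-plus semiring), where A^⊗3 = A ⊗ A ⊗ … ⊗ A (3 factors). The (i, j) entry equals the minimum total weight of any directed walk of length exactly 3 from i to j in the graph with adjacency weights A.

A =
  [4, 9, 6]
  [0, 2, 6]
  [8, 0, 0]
A^⊗3 =
  [6, 6, 6]
  [4, 6, 6]
  [0, 0, 0]

Each entry (A^⊗3)_ij equals the minimum over all length-3 walks i = v_0 → v_1 → … → v_3 = j of Σ_t A[v_t][v_{t+1}]. For example, for (i, j) = (0, 2) we minimise over 9 possible intermediate vertex sequences; the minimum is 6, attained along the walk 0 → 2 → 2 → 2.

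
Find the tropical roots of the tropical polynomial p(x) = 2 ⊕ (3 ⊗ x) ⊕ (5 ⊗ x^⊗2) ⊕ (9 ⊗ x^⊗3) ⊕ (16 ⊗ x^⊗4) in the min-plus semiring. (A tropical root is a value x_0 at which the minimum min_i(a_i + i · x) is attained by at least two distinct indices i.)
Roots: {-7, -4, -2, -1}

Each tropical root is a break point of the lower envelope of the lines y = a_i + i · x (there are 5 lines, with slopes 0, 1, ..., 4). Only the lines that attain the minimum somewhere contribute to roots; other lines are dominated. Here the surviving (envelope) indices are i = 4, i = 3, i = 2, i = 1, i = 0.
Intersections between consecutive envelope lines give the roots: for adjacent envelope indices i < j the intersection is x = (a_i − a_j) / (j − i). Reading off the sorted break points: {-7, -4, -2, -1}.
Verification: at each break x_0, at least two indices attain the minimum of min_i(a_i + i · x_0).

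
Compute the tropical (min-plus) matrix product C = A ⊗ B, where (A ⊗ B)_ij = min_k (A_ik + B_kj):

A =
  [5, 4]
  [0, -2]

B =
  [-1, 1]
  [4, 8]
A ⊗ B =
  [4, 6]
  [-1, 1]

Apply the min-plus product entry-by-entry:
  C[0][0] = min over k of (A[0][0] + B[0][0] = 5 + -1 = 4, A[0][1] + B[1][0] = 4 + 4 = 8) = 4 (attained at k = 0)
  C[0][1] = min over k of (A[0][0] + B[0][1] = 5 + 1 = 6, A[0][1] + B[1][1] = 4 + 8 = 12) = 6 (attained at k = 0)
  C[1][0] = min over k of (A[1][0] + B[0][0] = 0 + -1 = -1, A[1][1] + B[1][0] = -2 + 4 = 2) = -1 (attained at k = 0)
  C[1][1] = min over k of (A[1][0] + B[0][1] = 0 + 1 = 1, A[1][1] + B[1][1] = -2 + 8 = 6) = 1 (attained at k = 0)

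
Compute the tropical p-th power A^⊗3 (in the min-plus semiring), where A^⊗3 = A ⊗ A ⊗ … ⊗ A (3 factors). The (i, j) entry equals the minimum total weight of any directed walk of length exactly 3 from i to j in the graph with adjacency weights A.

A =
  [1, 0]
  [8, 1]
A^⊗3 =
  [3, 2]
  [10, 3]

Each entry (A^⊗3)_ij equals the minimum over all length-3 walks i = v_0 → v_1 → … → v_3 = j of Σ_t A[v_t][v_{t+1}]. For example, for (i, j) = (0, 1) we minimise over 4 possible intermediate vertex sequences; the minimum is 2, attained along the walk 0 → 0 → 0 → 1.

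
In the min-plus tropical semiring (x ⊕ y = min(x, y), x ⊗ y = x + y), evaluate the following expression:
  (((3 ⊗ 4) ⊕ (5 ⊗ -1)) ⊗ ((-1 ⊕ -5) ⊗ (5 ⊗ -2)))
(((3 ⊗ 4) ⊕ (5 ⊗ -1)) ⊗ ((-1 ⊕ -5) ⊗ (5 ⊗ -2))) = 2

Expand innermost to outermost. Recall ⊕ takes the minimum of its arguments and ⊗ takes their sum. Working out the expression (((3 ⊗ 4) ⊕ (5 ⊗ -1)) ⊗ ((-1 ⊕ -5) ⊗ (5 ⊗ -2))) gives 2.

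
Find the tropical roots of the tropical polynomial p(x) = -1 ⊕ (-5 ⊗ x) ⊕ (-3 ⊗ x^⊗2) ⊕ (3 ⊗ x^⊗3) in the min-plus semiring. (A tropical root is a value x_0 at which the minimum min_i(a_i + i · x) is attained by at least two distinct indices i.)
Roots: {-6, -2, 4}

Each tropical root is a break point of the lower envelope of the lines y = a_i + i · x (there are 4 lines, with slopes 0, 1, ..., 3). Only the lines that attain the minimum somewhere contribute to roots; other lines are dominated. Here the surviving (envelope) indices are i = 3, i = 2, i = 1, i = 0.
Intersections between consecutive envelope lines give the roots: for adjacent envelope indices i < j the intersection is x = (a_i − a_j) / (j − i). Reading off the sorted break points: {-6, -2, 4}.
Verification: at each break x_0, at least two indices attain the minimum of min_i(a_i + i · x_0).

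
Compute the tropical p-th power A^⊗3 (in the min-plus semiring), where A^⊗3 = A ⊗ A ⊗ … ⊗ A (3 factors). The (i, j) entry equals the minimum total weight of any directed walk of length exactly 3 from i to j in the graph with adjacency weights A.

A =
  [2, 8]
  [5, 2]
A^⊗3 =
  [6, 12]
  [9, 6]

Each entry (A^⊗3)_ij equals the minimum over all length-3 walks i = v_0 → v_1 → … → v_3 = j of Σ_t A[v_t][v_{t+1}]. For example, for (i, j) = (0, 1) we minimise over 4 possible intermediate vertex sequences; the minimum is 12, attained along the walk 0 → 0 → 0 → 1.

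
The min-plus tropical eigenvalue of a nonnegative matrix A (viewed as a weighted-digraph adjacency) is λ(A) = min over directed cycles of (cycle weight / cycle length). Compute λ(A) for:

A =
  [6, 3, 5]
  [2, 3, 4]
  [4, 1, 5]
λ(A) = 5/2

Enumerate directed cycles and compute their means (weight / length). Sample:
  cycle 0 → 0: weight = 6, length = 1, mean = 6/1 ≈ 6.000
  cycle 1 → 1: weight = 3, length = 1, mean = 3/1 ≈ 3.000
  cycle 2 → 2: weight = 5, length = 1, mean = 5/1 ≈ 5.000
  cycle 0 → 1 → 0: weight = 5, length = 2, mean = 5/2 ≈ 2.500
  cycle 0 → 2 → 0: weight = 9, length = 2, mean = 9/2 ≈ 4.500
  cycle 1 → 0 → 1: weight = 5, length = 2, mean = 5/2 ≈ 2.500
Minimum mean = 2.500, attained e.g. along the cycle 0 → 1 → 0 with weight 5 and length 2. So λ(A) = 5/2 = 5/2.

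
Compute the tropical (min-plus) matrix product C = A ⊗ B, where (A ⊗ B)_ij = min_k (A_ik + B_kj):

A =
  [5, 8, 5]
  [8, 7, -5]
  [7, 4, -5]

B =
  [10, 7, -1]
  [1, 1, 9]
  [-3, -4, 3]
A ⊗ B =
  [2, 1, 4]
  [-8, -9, -2]
  [-8, -9, -2]

Apply the min-plus product entry-by-entry:
  C[0][0] = min over k of (A[0][0] + B[0][0] = 5 + 10 = 15, A[0][1] + B[1][0] = 8 + 1 = 9, A[0][2] + B[2][0] = 5 + -3 = 2) = 2 (attained at k = 2)
  C[0][1] = min over k of (A[0][0] + B[0][1] = 5 + 7 = 12, A[0][1] + B[1][1] = 8 + 1 = 9, A[0][2] + B[2][1] = 5 + -4 = 1) = 1 (attained at k = 2)
  C[0][2] = min over k of (A[0][0] + B[0][2] = 5 + -1 = 4, A[0][1] + B[1][2] = 8 + 9 = 17, A[0][2] + B[2][2] = 5 + 3 = 8) = 4 (attained at k = 0)
  C[1][0] = min over k of (A[1][0] + B[0][0] = 8 + 10 = 18, A[1][1] + B[1][0] = 7 + 1 = 8, A[1][2] + B[2][0] = -5 + -3 = -8) = -8 (attained at k = 2)
  C[1][1] = min over k of (A[1][0] + B[0][1] = 8 + 7 = 15, A[1][1] + B[1][1] = 7 + 1 = 8, A[1][2] + B[2][1] = -5 + -4 = -9) = -9 (attained at k = 2)
  C[1][2] = min over k of (A[1][0] + B[0][2] = 8 + -1 = 7, A[1][1] + B[1][2] = 7 + 9 = 16, A[1][2] + B[2][2] = -5 + 3 = -2) = -2 (attained at k = 2)
  C[2][0] = min over k of (A[2][0] + B[0][0] = 7 + 10 = 17, A[2][1] + B[1][0] = 4 + 1 = 5, A[2][2] + B[2][0] = -5 + -3 = -8) = -8 (attained at k = 2)
  C[2][1] = min over k of (A[2][0] + B[0][1] = 7 + 7 = 14, A[2][1] + B[1][1] = 4 + 1 = 5, A[2][2] + B[2][1] = -5 + -4 = -9) = -9 (attained at k = 2)
  C[2][2] = min over k of (A[2][0] + B[0][2] = 7 + -1 = 6, A[2][1] + B[1][2] = 4 + 9 = 13, A[2][2] + B[2][2] = -5 + 3 = -2) = -2 (attained at k = 2)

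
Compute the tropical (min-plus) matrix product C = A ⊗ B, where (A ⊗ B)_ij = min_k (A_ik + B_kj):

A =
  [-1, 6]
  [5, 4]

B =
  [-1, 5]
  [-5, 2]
A ⊗ B =
  [-2, 4]
  [-1, 6]

Apply the min-plus product entry-by-entry:
  C[0][0] = min over k of (A[0][0] + B[0][0] = -1 + -1 = -2, A[0][1] + B[1][0] = 6 + -5 = 1) = -2 (attained at k = 0)
  C[0][1] = min over k of (A[0][0] + B[0][1] = -1 + 5 = 4, A[0][1] + B[1][1] = 6 + 2 = 8) = 4 (attained at k = 0)
  C[1][0] = min over k of (A[1][0] + B[0][0] = 5 + -1 = 4, A[1][1] + B[1][0] = 4 + -5 = -1) = -1 (attained at k = 1)
  C[1][1] = min over k of (A[1][0] + B[0][1] = 5 + 5 = 10, A[1][1] + B[1][1] = 4 + 2 = 6) = 6 (attained at k = 1)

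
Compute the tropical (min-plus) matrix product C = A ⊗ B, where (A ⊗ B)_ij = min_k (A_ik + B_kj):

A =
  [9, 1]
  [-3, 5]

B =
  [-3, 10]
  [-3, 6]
A ⊗ B =
  [-2, 7]
  [-6, 7]

Apply the min-plus product entry-by-entry:
  C[0][0] = min over k of (A[0][0] + B[0][0] = 9 + -3 = 6, A[0][1] + B[1][0] = 1 + -3 = -2) = -2 (attained at k = 1)
  C[0][1] = min over k of (A[0][0] + B[0][1] = 9 + 10 = 19, A[0][1] + B[1][1] = 1 + 6 = 7) = 7 (attained at k = 1)
  C[1][0] = min over k of (A[1][0] + B[0][0] = -3 + -3 = -6, A[1][1] + B[1][0] = 5 + -3 = 2) = -6 (attained at k = 0)
  C[1][1] = min over k of (A[1][0] + B[0][1] = -3 + 10 = 7, A[1][1] + B[1][1] = 5 + 6 = 11) = 7 (attained at k = 0)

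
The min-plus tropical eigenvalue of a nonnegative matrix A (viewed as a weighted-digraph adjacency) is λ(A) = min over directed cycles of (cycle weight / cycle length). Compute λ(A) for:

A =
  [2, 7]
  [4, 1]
λ(A) = 1

Enumerate directed cycles and compute their means (weight / length). Sample:
  cycle 0 → 0: weight = 2, length = 1, mean = 2/1 ≈ 2.000
  cycle 1 → 1: weight = 1, length = 1, mean = 1/1 ≈ 1.000
  cycle 0 → 1 → 0: weight = 11, length = 2, mean = 11/2 ≈ 5.500
  cycle 1 → 0 → 1: weight = 11, length = 2, mean = 11/2 ≈ 5.500
Minimum mean = 1.000, attained e.g. along the cycle 1 → 1 with weight 1 and length 1. So λ(A) = 1/1 = 1.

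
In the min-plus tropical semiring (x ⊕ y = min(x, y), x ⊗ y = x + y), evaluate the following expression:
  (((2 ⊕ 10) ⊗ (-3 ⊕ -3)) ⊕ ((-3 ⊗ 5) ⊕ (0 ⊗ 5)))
(((2 ⊕ 10) ⊗ (-3 ⊕ -3)) ⊕ ((-3 ⊗ 5) ⊕ (0 ⊗ 5))) = -1

Expand innermost to outermost. Recall ⊕ takes the minimum of its arguments and ⊗ takes their sum. Working out the expression (((2 ⊕ 10) ⊗ (-3 ⊕ -3)) ⊕ ((-3 ⊗ 5) ⊕ (0 ⊗ 5))) gives -1.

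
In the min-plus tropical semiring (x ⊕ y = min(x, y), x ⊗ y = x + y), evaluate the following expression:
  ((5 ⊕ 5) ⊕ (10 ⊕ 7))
((5 ⊕ 5) ⊕ (10 ⊕ 7)) = 5

Expand innermost to outermost. Recall ⊕ takes the minimum of its arguments and ⊗ takes their sum. Working out the expression ((5 ⊕ 5) ⊕ (10 ⊕ 7)) gives 5.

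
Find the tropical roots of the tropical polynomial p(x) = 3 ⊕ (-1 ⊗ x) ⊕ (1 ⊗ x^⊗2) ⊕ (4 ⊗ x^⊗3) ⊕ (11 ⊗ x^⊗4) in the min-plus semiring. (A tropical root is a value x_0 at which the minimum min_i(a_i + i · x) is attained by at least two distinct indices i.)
Roots: {-7, -3, -2, 4}

Each tropical root is a break point of the lower envelope of the lines y = a_i + i · x (there are 5 lines, with slopes 0, 1, ..., 4). Only the lines that attain the minimum somewhere contribute to roots; other lines are dominated. Here the surviving (envelope) indices are i = 4, i = 3, i = 2, i = 1, i = 0.
Intersections between consecutive envelope lines give the roots: for adjacent envelope indices i < j the intersection is x = (a_i − a_j) / (j − i). Reading off the sorted break points: {-7, -3, -2, 4}.
Verification: at each break x_0, at least two indices attain the minimum of min_i(a_i + i · x_0).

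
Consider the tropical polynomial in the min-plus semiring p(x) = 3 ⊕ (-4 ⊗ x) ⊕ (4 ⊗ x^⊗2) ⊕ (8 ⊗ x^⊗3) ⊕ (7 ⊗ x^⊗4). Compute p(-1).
p(-1) = -5

A tropical monomial a ⊗ x^⊗i evaluates to a + i · x. Evaluating each term at x = -1:
  Term 0 contributes 3 + 0 · -1 = 3
  Term 1 contributes -4 + 1 · -1 = -5
  Term 2 contributes 4 + 2 · -1 = 2
  Term 3 contributes 8 + 3 · -1 = 5
  Term 4 contributes 7 + 4 · -1 = 3
p(-1) = ⊕ of these = min[3, -5, 2, 5, 3] = -5.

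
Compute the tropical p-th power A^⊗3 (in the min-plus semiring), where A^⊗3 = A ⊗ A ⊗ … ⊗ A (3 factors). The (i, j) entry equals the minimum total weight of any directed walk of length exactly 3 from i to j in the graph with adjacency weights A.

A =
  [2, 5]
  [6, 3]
A^⊗3 =
  [6, 9]
  [10, 9]

Each entry (A^⊗3)_ij equals the minimum over all length-3 walks i = v_0 → v_1 → … → v_3 = j of Σ_t A[v_t][v_{t+1}]. For example, for (i, j) = (0, 1) we minimise over 4 possible intermediate vertex sequences; the minimum is 9, attained along the walk 0 → 0 → 0 → 1.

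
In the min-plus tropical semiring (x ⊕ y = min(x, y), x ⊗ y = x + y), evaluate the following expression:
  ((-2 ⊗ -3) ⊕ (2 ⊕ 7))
((-2 ⊗ -3) ⊕ (2 ⊕ 7)) = -5

Expand innermost to outermost. Recall ⊕ takes the minimum of its arguments and ⊗ takes their sum. Working out the expression ((-2 ⊗ -3) ⊕ (2 ⊕ 7)) gives -5.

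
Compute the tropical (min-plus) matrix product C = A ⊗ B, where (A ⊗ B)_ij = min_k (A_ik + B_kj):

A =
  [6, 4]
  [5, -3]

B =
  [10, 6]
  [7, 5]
A ⊗ B =
  [11, 9]
  [4, 2]

Apply the min-plus product entry-by-entry:
  C[0][0] = min over k of (A[0][0] + B[0][0] = 6 + 10 = 16, A[0][1] + B[1][0] = 4 + 7 = 11) = 11 (attained at k = 1)
  C[0][1] = min over k of (A[0][0] + B[0][1] = 6 + 6 = 12, A[0][1] + B[1][1] = 4 + 5 = 9) = 9 (attained at k = 1)
  C[1][0] = min over k of (A[1][0] + B[0][0] = 5 + 10 = 15, A[1][1] + B[1][0] = -3 + 7 = 4) = 4 (attained at k = 1)
  C[1][1] = min over k of (A[1][0] + B[0][1] = 5 + 6 = 11, A[1][1] + B[1][1] = -3 + 5 = 2) = 2 (attained at k = 1)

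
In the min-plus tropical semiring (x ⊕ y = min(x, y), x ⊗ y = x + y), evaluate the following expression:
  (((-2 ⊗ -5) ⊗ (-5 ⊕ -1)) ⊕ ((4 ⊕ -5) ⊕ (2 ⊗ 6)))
(((-2 ⊗ -5) ⊗ (-5 ⊕ -1)) ⊕ ((4 ⊕ -5) ⊕ (2 ⊗ 6))) = -12

Expand innermost to outermost. Recall ⊕ takes the minimum of its arguments and ⊗ takes their sum. Working out the expression (((-2 ⊗ -5) ⊗ (-5 ⊕ -1)) ⊕ ((4 ⊕ -5) ⊕ (2 ⊗ 6))) gives -12.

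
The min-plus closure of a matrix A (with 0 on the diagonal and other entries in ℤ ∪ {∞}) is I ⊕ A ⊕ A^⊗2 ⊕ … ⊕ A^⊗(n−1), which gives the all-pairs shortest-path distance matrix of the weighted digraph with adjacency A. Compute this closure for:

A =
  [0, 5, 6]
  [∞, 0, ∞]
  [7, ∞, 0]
Closure =
  [0, 5, 6]
  [∞, 0, ∞]
  [7, 12, 0]

This is the Floyd-Warshall all-pairs shortest-path computation. For each intermediate vertex k = 0, 1, …, 2, update dist[i][j] ← min(dist[i][j], dist[i][k] + dist[k][j]). The final matrix gives, for each (i, j), the minimum total weight of any directed path from i to j (possibly empty when i = j).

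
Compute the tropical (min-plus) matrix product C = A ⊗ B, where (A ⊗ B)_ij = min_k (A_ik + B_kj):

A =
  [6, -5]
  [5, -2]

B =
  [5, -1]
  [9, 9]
A ⊗ B =
  [4, 4]
  [7, 4]

Apply the min-plus product entry-by-entry:
  C[0][0] = min over k of (A[0][0] + B[0][0] = 6 + 5 = 11, A[0][1] + B[1][0] = -5 + 9 = 4) = 4 (attained at k = 1)
  C[0][1] = min over k of (A[0][0] + B[0][1] = 6 + -1 = 5, A[0][1] + B[1][1] = -5 + 9 = 4) = 4 (attained at k = 1)
  C[1][0] = min over k of (A[1][0] + B[0][0] = 5 + 5 = 10, A[1][1] + B[1][0] = -2 + 9 = 7) = 7 (attained at k = 1)
  C[1][1] = min over k of (A[1][0] + B[0][1] = 5 + -1 = 4, A[1][1] + B[1][1] = -2 + 9 = 7) = 4 (attained at k = 0)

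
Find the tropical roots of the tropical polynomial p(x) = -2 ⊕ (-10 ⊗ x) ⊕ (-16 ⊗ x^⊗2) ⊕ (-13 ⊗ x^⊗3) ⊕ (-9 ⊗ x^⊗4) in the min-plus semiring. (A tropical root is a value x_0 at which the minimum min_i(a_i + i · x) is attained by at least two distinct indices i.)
Roots: {-4, -3, 6, 8}

Each tropical root is a break point of the lower envelope of the lines y = a_i + i · x (there are 5 lines, with slopes 0, 1, ..., 4). Only the lines that attain the minimum somewhere contribute to roots; other lines are dominated. Here the surviving (envelope) indices are i = 4, i = 3, i = 2, i = 1, i = 0.
Intersections between consecutive envelope lines give the roots: for adjacent envelope indices i < j the intersection is x = (a_i − a_j) / (j − i). Reading off the sorted break points: {-4, -3, 6, 8}.
Verification: at each break x_0, at least two indices attain the minimum of min_i(a_i + i · x_0).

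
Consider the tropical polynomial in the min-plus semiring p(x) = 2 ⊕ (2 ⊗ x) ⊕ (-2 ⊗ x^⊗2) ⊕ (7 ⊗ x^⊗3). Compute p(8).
p(8) = 2

A tropical monomial a ⊗ x^⊗i evaluates to a + i · x. Evaluating each term at x = 8:
  Term 0 contributes 2 + 0 · 8 = 2
  Term 1 contributes 2 + 1 · 8 = 10
  Term 2 contributes -2 + 2 · 8 = 14
  Term 3 contributes 7 + 3 · 8 = 31
p(8) = ⊕ of these = min[2, 10, 14, 31] = 2.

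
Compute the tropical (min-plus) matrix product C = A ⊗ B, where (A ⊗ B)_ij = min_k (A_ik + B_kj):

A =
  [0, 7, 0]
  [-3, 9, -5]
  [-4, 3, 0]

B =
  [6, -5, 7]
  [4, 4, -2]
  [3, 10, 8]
A ⊗ B =
  [3, -5, 5]
  [-2, -8, 3]
  [2, -9, 1]

Apply the min-plus product entry-by-entry:
  C[0][0] = min over k of (A[0][0] + B[0][0] = 0 + 6 = 6, A[0][1] + B[1][0] = 7 + 4 = 11, A[0][2] + B[2][0] = 0 + 3 = 3) = 3 (attained at k = 2)
  C[0][1] = min over k of (A[0][0] + B[0][1] = 0 + -5 = -5, A[0][1] + B[1][1] = 7 + 4 = 11, A[0][2] + B[2][1] = 0 + 10 = 10) = -5 (attained at k = 0)
  C[0][2] = min over k of (A[0][0] + B[0][2] = 0 + 7 = 7, A[0][1] + B[1][2] = 7 + -2 = 5, A[0][2] + B[2][2] = 0 + 8 = 8) = 5 (attained at k = 1)
  C[1][0] = min over k of (A[1][0] + B[0][0] = -3 + 6 = 3, A[1][1] + B[1][0] = 9 + 4 = 13, A[1][2] + B[2][0] = -5 + 3 = -2) = -2 (attained at k = 2)
  C[1][1] = min over k of (A[1][0] + B[0][1] = -3 + -5 = -8, A[1][1] + B[1][1] = 9 + 4 = 13, A[1][2] + B[2][1] = -5 + 10 = 5) = -8 (attained at k = 0)
  C[1][2] = min over k of (A[1][0] + B[0][2] = -3 + 7 = 4, A[1][1] + B[1][2] = 9 + -2 = 7, A[1][2] + B[2][2] = -5 + 8 = 3) = 3 (attained at k = 2)
  C[2][0] = min over k of (A[2][0] + B[0][0] = -4 + 6 = 2, A[2][1] + B[1][0] = 3 + 4 = 7, A[2][2] + B[2][0] = 0 + 3 = 3) = 2 (attained at k = 0)
  C[2][1] = min over k of (A[2][0] + B[0][1] = -4 + -5 = -9, A[2][1] + B[1][1] = 3 + 4 = 7, A[2][2] + B[2][1] = 0 + 10 = 10) = -9 (attained at k = 0)
  C[2][2] = min over k of (A[2][0] + B[0][2] = -4 + 7 = 3, A[2][1] + B[1][2] = 3 + -2 = 1, A[2][2] + B[2][2] = 0 + 8 = 8) = 1 (attained at k = 1)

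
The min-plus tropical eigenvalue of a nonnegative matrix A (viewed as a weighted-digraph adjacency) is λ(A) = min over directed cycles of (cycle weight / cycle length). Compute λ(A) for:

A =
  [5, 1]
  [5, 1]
λ(A) = 1

Enumerate directed cycles and compute their means (weight / length). Sample:
  cycle 0 → 0: weight = 5, length = 1, mean = 5/1 ≈ 5.000
  cycle 1 → 1: weight = 1, length = 1, mean = 1/1 ≈ 1.000
  cycle 0 → 1 → 0: weight = 6, length = 2, mean = 6/2 ≈ 3.000
  cycle 1 → 0 → 1: weight = 6, length = 2, mean = 6/2 ≈ 3.000
Minimum mean = 1.000, attained e.g. along the cycle 1 → 1 with weight 1 and length 1. So λ(A) = 1/1 = 1.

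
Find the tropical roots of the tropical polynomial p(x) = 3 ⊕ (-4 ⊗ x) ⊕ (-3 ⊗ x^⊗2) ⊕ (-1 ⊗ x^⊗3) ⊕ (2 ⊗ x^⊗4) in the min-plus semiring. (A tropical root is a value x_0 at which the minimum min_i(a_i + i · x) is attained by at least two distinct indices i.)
Roots: {-3, -2, -1, 7}

Each tropical root is a break point of the lower envelope of the lines y = a_i + i · x (there are 5 lines, with slopes 0, 1, ..., 4). Only the lines that attain the minimum somewhere contribute to roots; other lines are dominated. Here the surviving (envelope) indices are i = 4, i = 3, i = 2, i = 1, i = 0.
Intersections between consecutive envelope lines give the roots: for adjacent envelope indices i < j the intersection is x = (a_i − a_j) / (j − i). Reading off the sorted break points: {-3, -2, -1, 7}.
Verification: at each break x_0, at least two indices attain the minimum of min_i(a_i + i · x_0).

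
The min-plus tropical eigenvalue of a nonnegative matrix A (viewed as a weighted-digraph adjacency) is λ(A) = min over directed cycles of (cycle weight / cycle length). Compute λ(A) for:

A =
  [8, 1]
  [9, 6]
λ(A) = 5

Enumerate directed cycles and compute their means (weight / length). Sample:
  cycle 0 → 0: weight = 8, length = 1, mean = 8/1 ≈ 8.000
  cycle 1 → 1: weight = 6, length = 1, mean = 6/1 ≈ 6.000
  cycle 0 → 1 → 0: weight = 10, length = 2, mean = 10/2 ≈ 5.000
  cycle 1 → 0 → 1: weight = 10, length = 2, mean = 10/2 ≈ 5.000
Minimum mean = 5.000, attained e.g. along the cycle 0 → 1 → 0 with weight 10 and length 2. So λ(A) = 10/2 = 5.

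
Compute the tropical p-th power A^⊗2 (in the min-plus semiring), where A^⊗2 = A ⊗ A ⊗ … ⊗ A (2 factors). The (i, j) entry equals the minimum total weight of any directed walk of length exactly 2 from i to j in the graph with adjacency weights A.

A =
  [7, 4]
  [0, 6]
A^⊗2 =
  [4, 10]
  [6, 4]

Each entry (A^⊗2)_ij equals the minimum over all length-2 walks i = v_0 → v_1 → … → v_2 = j of Σ_t A[v_t][v_{t+1}]. For example, for (i, j) = (0, 1) we minimise over 2 possible intermediate vertex sequences; the minimum is 10, attained along the walk 0 → 1 → 1.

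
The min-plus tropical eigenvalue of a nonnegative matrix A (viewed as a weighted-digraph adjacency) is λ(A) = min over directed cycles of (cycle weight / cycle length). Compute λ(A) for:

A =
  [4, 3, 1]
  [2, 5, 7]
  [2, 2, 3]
λ(A) = 3/2

Enumerate directed cycles and compute their means (weight / length). Sample:
  cycle 0 → 0: weight = 4, length = 1, mean = 4/1 ≈ 4.000
  cycle 1 → 1: weight = 5, length = 1, mean = 5/1 ≈ 5.000
  cycle 2 → 2: weight = 3, length = 1, mean = 3/1 ≈ 3.000
  cycle 0 → 1 → 0: weight = 5, length = 2, mean = 5/2 ≈ 2.500
  cycle 0 → 2 → 0: weight = 3, length = 2, mean = 3/2 ≈ 1.500
  cycle 1 → 0 → 1: weight = 5, length = 2, mean = 5/2 ≈ 2.500
Minimum mean = 1.500, attained e.g. along the cycle 0 → 2 → 0 with weight 3 and length 2. So λ(A) = 3/2 = 3/2.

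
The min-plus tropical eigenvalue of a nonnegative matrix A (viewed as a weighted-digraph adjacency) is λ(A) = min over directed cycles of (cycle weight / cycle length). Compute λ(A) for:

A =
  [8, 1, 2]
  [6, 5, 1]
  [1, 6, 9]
λ(A) = 1

Enumerate directed cycles and compute their means (weight / length). Sample:
  cycle 0 → 0: weight = 8, length = 1, mean = 8/1 ≈ 8.000
  cycle 1 → 1: weight = 5, length = 1, mean = 5/1 ≈ 5.000
  cycle 2 → 2: weight = 9, length = 1, mean = 9/1 ≈ 9.000
  cycle 0 → 1 → 0: weight = 7, length = 2, mean = 7/2 ≈ 3.500
  cycle 0 → 2 → 0: weight = 3, length = 2, mean = 3/2 ≈ 1.500
  cycle 1 → 0 → 1: weight = 7, length = 2, mean = 7/2 ≈ 3.500
Minimum mean = 1.000, attained e.g. along the cycle 0 → 1 → 2 → 0 with weight 3 and length 3. So λ(A) = 3/3 = 1.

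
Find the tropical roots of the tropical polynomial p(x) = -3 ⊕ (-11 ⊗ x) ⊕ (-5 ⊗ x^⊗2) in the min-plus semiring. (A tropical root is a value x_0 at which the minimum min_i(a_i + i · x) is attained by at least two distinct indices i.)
Roots: {-6, 8}

Each tropical root is a break point of the lower envelope of the lines y = a_i + i · x (there are 3 lines, with slopes 0, 1, ..., 2). Only the lines that attain the minimum somewhere contribute to roots; other lines are dominated. Here the surviving (envelope) indices are i = 2, i = 1, i = 0.
Intersections between consecutive envelope lines give the roots: for adjacent envelope indices i < j the intersection is x = (a_i − a_j) / (j − i). Reading off the sorted break points: {-6, 8}.
Verification: at each break x_0, at least two indices attain the minimum of min_i(a_i + i · x_0).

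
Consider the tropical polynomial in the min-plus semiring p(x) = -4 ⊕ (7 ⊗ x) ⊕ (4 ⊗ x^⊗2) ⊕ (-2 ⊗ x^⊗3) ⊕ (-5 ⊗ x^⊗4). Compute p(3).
p(3) = -4

A tropical monomial a ⊗ x^⊗i evaluates to a + i · x. Evaluating each term at x = 3:
  Term 0 contributes -4 + 0 · 3 = -4
  Term 1 contributes 7 + 1 · 3 = 10
  Term 2 contributes 4 + 2 · 3 = 10
  Term 3 contributes -2 + 3 · 3 = 7
  Term 4 contributes -5 + 4 · 3 = 7
p(3) = ⊕ of these = min[-4, 10, 10, 7, 7] = -4.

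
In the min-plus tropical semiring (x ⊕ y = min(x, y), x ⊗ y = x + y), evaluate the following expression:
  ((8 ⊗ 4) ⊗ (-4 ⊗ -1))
((8 ⊗ 4) ⊗ (-4 ⊗ -1)) = 7

Expand innermost to outermost. Recall ⊕ takes the minimum of its arguments and ⊗ takes their sum. Working out the expression ((8 ⊗ 4) ⊗ (-4 ⊗ -1)) gives 7.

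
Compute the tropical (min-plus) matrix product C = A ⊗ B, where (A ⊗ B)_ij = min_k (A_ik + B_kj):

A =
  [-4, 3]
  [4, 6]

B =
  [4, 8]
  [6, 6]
A ⊗ B =
  [0, 4]
  [8, 12]

Apply the min-plus product entry-by-entry:
  C[0][0] = min over k of (A[0][0] + B[0][0] = -4 + 4 = 0, A[0][1] + B[1][0] = 3 + 6 = 9) = 0 (attained at k = 0)
  C[0][1] = min over k of (A[0][0] + B[0][1] = -4 + 8 = 4, A[0][1] + B[1][1] = 3 + 6 = 9) = 4 (attained at k = 0)
  C[1][0] = min over k of (A[1][0] + B[0][0] = 4 + 4 = 8, A[1][1] + B[1][0] = 6 + 6 = 12) = 8 (attained at k = 0)
  C[1][1] = min over k of (A[1][0] + B[0][1] = 4 + 8 = 12, A[1][1] + B[1][1] = 6 + 6 = 12) = 12 (attained at k = 0)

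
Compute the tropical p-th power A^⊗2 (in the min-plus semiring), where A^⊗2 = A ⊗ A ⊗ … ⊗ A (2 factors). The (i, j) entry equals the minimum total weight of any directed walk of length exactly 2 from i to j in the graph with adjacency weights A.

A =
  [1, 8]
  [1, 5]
A^⊗2 =
  [2, 9]
  [2, 9]

Each entry (A^⊗2)_ij equals the minimum over all length-2 walks i = v_0 → v_1 → … → v_2 = j of Σ_t A[v_t][v_{t+1}]. For example, for (i, j) = (0, 1) we minimise over 2 possible intermediate vertex sequences; the minimum is 9, attained along the walk 0 → 0 → 1.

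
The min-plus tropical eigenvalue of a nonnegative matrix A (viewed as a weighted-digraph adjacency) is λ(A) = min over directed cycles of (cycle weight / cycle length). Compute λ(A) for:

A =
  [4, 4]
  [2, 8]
λ(A) = 3

Enumerate directed cycles and compute their means (weight / length). Sample:
  cycle 0 → 0: weight = 4, length = 1, mean = 4/1 ≈ 4.000
  cycle 1 → 1: weight = 8, length = 1, mean = 8/1 ≈ 8.000
  cycle 0 → 1 → 0: weight = 6, length = 2, mean = 6/2 ≈ 3.000
  cycle 1 → 0 → 1: weight = 6, length = 2, mean = 6/2 ≈ 3.000
Minimum mean = 3.000, attained e.g. along the cycle 0 → 1 → 0 with weight 6 and length 2. So λ(A) = 6/2 = 3.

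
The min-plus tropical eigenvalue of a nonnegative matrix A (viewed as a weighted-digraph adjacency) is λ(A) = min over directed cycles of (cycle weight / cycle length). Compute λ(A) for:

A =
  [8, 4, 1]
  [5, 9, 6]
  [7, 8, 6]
λ(A) = 4

Enumerate directed cycles and compute their means (weight / length). Sample:
  cycle 0 → 0: weight = 8, length = 1, mean = 8/1 ≈ 8.000
  cycle 1 → 1: weight = 9, length = 1, mean = 9/1 ≈ 9.000
  cycle 2 → 2: weight = 6, length = 1, mean = 6/1 ≈ 6.000
  cycle 0 → 1 → 0: weight = 9, length = 2, mean = 9/2 ≈ 4.500
  cycle 0 → 2 → 0: weight = 8, length = 2, mean = 8/2 ≈ 4.000
  cycle 1 → 0 → 1: weight = 9, length = 2, mean = 9/2 ≈ 4.500
Minimum mean = 4.000, attained e.g. along the cycle 0 → 2 → 0 with weight 8 and length 2. So λ(A) = 8/2 = 4.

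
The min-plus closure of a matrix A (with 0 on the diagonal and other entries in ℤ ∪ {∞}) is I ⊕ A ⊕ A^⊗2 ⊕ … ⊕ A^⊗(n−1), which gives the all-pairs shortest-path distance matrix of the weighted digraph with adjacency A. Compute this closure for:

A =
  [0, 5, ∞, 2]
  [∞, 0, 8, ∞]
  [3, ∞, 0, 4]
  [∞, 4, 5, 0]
Closure =
  [0, 5, 7, 2]
  [11, 0, 8, 12]
  [3, 8, 0, 4]
  [8, 4, 5, 0]

This is the Floyd-Warshall all-pairs shortest-path computation. For each intermediate vertex k = 0, 1, …, 3, update dist[i][j] ← min(dist[i][j], dist[i][k] + dist[k][j]). The final matrix gives, for each (i, j), the minimum total weight of any directed path from i to j (possibly empty when i = j).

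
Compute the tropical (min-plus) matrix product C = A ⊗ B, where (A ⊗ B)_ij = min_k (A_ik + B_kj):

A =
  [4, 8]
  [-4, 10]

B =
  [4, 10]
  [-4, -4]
A ⊗ B =
  [4, 4]
  [0, 6]

Apply the min-plus product entry-by-entry:
  C[0][0] = min over k of (A[0][0] + B[0][0] = 4 + 4 = 8, A[0][1] + B[1][0] = 8 + -4 = 4) = 4 (attained at k = 1)
  C[0][1] = min over k of (A[0][0] + B[0][1] = 4 + 10 = 14, A[0][1] + B[1][1] = 8 + -4 = 4) = 4 (attained at k = 1)
  C[1][0] = min over k of (A[1][0] + B[0][0] = -4 + 4 = 0, A[1][1] + B[1][0] = 10 + -4 = 6) = 0 (attained at k = 0)
  C[1][1] = min over k of (A[1][0] + B[0][1] = -4 + 10 = 6, A[1][1] + B[1][1] = 10 + -4 = 6) = 6 (attained at k = 0)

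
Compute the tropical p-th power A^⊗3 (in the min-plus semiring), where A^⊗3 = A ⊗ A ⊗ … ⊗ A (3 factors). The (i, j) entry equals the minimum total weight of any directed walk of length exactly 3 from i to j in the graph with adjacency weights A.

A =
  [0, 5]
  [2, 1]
A^⊗3 =
  [0, 5]
  [2, 3]

Each entry (A^⊗3)_ij equals the minimum over all length-3 walks i = v_0 → v_1 → … → v_3 = j of Σ_t A[v_t][v_{t+1}]. For example, for (i, j) = (0, 1) we minimise over 4 possible intermediate vertex sequences; the minimum is 5, attained along the walk 0 → 0 → 0 → 1.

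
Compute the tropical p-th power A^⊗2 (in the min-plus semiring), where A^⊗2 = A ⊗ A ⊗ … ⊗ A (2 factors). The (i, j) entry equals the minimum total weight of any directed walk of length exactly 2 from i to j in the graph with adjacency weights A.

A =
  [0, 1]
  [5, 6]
A^⊗2 =
  [0, 1]
  [5, 6]

Each entry (A^⊗2)_ij equals the minimum over all length-2 walks i = v_0 → v_1 → … → v_2 = j of Σ_t A[v_t][v_{t+1}]. For example, for (i, j) = (0, 1) we minimise over 2 possible intermediate vertex sequences; the minimum is 1, attained along the walk 0 → 0 → 1.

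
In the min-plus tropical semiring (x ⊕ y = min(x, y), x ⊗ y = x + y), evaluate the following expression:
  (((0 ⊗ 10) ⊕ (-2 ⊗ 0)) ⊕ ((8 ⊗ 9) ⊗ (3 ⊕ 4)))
(((0 ⊗ 10) ⊕ (-2 ⊗ 0)) ⊕ ((8 ⊗ 9) ⊗ (3 ⊕ 4))) = -2

Expand innermost to outermost. Recall ⊕ takes the minimum of its arguments and ⊗ takes their sum. Working out the expression (((0 ⊗ 10) ⊕ (-2 ⊗ 0)) ⊕ ((8 ⊗ 9) ⊗ (3 ⊕ 4))) gives -2.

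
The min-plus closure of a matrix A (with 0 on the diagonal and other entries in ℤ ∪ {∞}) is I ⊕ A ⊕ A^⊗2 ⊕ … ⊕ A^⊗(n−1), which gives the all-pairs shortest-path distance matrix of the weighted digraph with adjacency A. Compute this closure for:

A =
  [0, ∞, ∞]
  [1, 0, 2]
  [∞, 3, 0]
Closure =
  [0, ∞, ∞]
  [1, 0, 2]
  [4, 3, 0]

This is the Floyd-Warshall all-pairs shortest-path computation. For each intermediate vertex k = 0, 1, …, 2, update dist[i][j] ← min(dist[i][j], dist[i][k] + dist[k][j]). The final matrix gives, for each (i, j), the minimum total weight of any directed path from i to j (possibly empty when i = j).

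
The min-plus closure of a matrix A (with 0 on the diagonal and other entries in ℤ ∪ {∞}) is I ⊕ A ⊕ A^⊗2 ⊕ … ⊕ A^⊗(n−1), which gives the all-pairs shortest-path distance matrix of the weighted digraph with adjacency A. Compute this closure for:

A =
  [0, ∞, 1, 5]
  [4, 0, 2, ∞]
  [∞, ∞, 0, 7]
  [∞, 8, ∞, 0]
Closure =
  [0, 13, 1, 5]
  [4, 0, 2, 9]
  [19, 15, 0, 7]
  [12, 8, 10, 0]

This is the Floyd-Warshall all-pairs shortest-path computation. For each intermediate vertex k = 0, 1, …, 3, update dist[i][j] ← min(dist[i][j], dist[i][k] + dist[k][j]). The final matrix gives, for each (i, j), the minimum total weight of any directed path from i to j (possibly empty when i = j).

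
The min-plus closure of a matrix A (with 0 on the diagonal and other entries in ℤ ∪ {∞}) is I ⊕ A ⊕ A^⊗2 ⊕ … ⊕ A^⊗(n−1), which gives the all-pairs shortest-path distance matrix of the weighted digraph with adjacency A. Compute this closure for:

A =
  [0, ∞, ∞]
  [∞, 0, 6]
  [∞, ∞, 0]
Closure =
  [0, ∞, ∞]
  [∞, 0, 6]
  [∞, ∞, 0]

This is the Floyd-Warshall all-pairs shortest-path computation. For each intermediate vertex k = 0, 1, …, 2, update dist[i][j] ← min(dist[i][j], dist[i][k] + dist[k][j]). The final matrix gives, for each (i, j), the minimum total weight of any directed path from i to j (possibly empty when i = j).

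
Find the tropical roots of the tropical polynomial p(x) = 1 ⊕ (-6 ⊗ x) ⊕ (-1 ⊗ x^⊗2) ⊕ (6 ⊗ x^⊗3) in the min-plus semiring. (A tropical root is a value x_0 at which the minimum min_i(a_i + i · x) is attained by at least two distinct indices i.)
Roots: {-7, -5, 7}

Each tropical root is a break point of the lower envelope of the lines y = a_i + i · x (there are 4 lines, with slopes 0, 1, ..., 3). Only the lines that attain the minimum somewhere contribute to roots; other lines are dominated. Here the surviving (envelope) indices are i = 3, i = 2, i = 1, i = 0.
Intersections between consecutive envelope lines give the roots: for adjacent envelope indices i < j the intersection is x = (a_i − a_j) / (j − i). Reading off the sorted break points: {-7, -5, 7}.
Verification: at each break x_0, at least two indices attain the minimum of min_i(a_i + i · x_0).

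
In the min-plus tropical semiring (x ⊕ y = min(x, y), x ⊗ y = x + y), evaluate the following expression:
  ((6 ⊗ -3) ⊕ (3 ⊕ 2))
((6 ⊗ -3) ⊕ (3 ⊕ 2)) = 2

Expand innermost to outermost. Recall ⊕ takes the minimum of its arguments and ⊗ takes their sum. Working out the expression ((6 ⊗ -3) ⊕ (3 ⊕ 2)) gives 2.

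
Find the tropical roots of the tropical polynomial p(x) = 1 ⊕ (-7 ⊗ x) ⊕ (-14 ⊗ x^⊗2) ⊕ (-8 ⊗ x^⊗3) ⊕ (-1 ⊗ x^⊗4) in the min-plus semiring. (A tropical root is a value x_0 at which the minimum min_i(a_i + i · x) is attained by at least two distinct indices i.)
Roots: {-7, -6, 7, 8}

Each tropical root is a break point of the lower envelope of the lines y = a_i + i · x (there are 5 lines, with slopes 0, 1, ..., 4). Only the lines that attain the minimum somewhere contribute to roots; other lines are dominated. Here the surviving (envelope) indices are i = 4, i = 3, i = 2, i = 1, i = 0.
Intersections between consecutive envelope lines give the roots: for adjacent envelope indices i < j the intersection is x = (a_i − a_j) / (j − i). Reading off the sorted break points: {-7, -6, 7, 8}.
Verification: at each break x_0, at least two indices attain the minimum of min_i(a_i + i · x_0).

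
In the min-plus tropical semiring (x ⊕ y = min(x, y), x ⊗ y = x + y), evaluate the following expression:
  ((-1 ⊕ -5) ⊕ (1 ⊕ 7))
((-1 ⊕ -5) ⊕ (1 ⊕ 7)) = -5

Expand innermost to outermost. Recall ⊕ takes the minimum of its arguments and ⊗ takes their sum. Working out the expression ((-1 ⊕ -5) ⊕ (1 ⊕ 7)) gives -5.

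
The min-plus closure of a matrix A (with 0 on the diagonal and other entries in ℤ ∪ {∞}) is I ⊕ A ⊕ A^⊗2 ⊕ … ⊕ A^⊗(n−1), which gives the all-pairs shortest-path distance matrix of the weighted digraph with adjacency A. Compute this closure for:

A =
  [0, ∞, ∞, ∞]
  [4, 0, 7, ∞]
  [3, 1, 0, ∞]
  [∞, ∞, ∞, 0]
Closure =
  [0, ∞, ∞, ∞]
  [4, 0, 7, ∞]
  [3, 1, 0, ∞]
  [∞, ∞, ∞, 0]

This is the Floyd-Warshall all-pairs shortest-path computation. For each intermediate vertex k = 0, 1, …, 3, update dist[i][j] ← min(dist[i][j], dist[i][k] + dist[k][j]). The final matrix gives, for each (i, j), the minimum total weight of any directed path from i to j (possibly empty when i = j).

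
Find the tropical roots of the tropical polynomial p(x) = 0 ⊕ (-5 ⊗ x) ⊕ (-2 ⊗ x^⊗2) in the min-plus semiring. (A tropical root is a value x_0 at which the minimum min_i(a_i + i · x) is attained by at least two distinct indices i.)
Roots: {-3, 5}

Each tropical root is a break point of the lower envelope of the lines y = a_i + i · x (there are 3 lines, with slopes 0, 1, ..., 2). Only the lines that attain the minimum somewhere contribute to roots; other lines are dominated. Here the surviving (envelope) indices are i = 2, i = 1, i = 0.
Intersections between consecutive envelope lines give the roots: for adjacent envelope indices i < j the intersection is x = (a_i − a_j) / (j − i). Reading off the sorted break points: {-3, 5}.
Verification: at each break x_0, at least two indices attain the minimum of min_i(a_i + i · x_0).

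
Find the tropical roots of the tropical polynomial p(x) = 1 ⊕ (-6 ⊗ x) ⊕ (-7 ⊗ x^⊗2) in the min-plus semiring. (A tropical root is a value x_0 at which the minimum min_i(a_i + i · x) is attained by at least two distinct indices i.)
Roots: {1, 7}

Each tropical root is a break point of the lower envelope of the lines y = a_i + i · x (there are 3 lines, with slopes 0, 1, ..., 2). Only the lines that attain the minimum somewhere contribute to roots; other lines are dominated. Here the surviving (envelope) indices are i = 2, i = 1, i = 0.
Intersections between consecutive envelope lines give the roots: for adjacent envelope indices i < j the intersection is x = (a_i − a_j) / (j − i). Reading off the sorted break points: {1, 7}.
Verification: at each break x_0, at least two indices attain the minimum of min_i(a_i + i · x_0).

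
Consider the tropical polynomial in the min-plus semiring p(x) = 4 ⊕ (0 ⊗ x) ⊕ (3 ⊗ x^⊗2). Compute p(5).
p(5) = 4

A tropical monomial a ⊗ x^⊗i evaluates to a + i · x. Evaluating each term at x = 5:
  Term 0 contributes 4 + 0 · 5 = 4
  Term 1 contributes 0 + 1 · 5 = 5
  Term 2 contributes 3 + 2 · 5 = 13
p(5) = ⊕ of these = min[4, 5, 13] = 4.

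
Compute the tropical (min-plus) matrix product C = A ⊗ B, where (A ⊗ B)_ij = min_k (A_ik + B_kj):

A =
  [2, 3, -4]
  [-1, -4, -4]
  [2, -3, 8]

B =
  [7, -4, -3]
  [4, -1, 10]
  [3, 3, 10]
A ⊗ B =
  [-1, -2, -1]
  [-1, -5, -4]
  [1, -4, -1]

Apply the min-plus product entry-by-entry:
  C[0][0] = min over k of (A[0][0] + B[0][0] = 2 + 7 = 9, A[0][1] + B[1][0] = 3 + 4 = 7, A[0][2] + B[2][0] = -4 + 3 = -1) = -1 (attained at k = 2)
  C[0][1] = min over k of (A[0][0] + B[0][1] = 2 + -4 = -2, A[0][1] + B[1][1] = 3 + -1 = 2, A[0][2] + B[2][1] = -4 + 3 = -1) = -2 (attained at k = 0)
  C[0][2] = min over k of (A[0][0] + B[0][2] = 2 + -3 = -1, A[0][1] + B[1][2] = 3 + 10 = 13, A[0][2] + B[2][2] = -4 + 10 = 6) = -1 (attained at k = 0)
  C[1][0] = min over k of (A[1][0] + B[0][0] = -1 + 7 = 6, A[1][1] + B[1][0] = -4 + 4 = 0, A[1][2] + B[2][0] = -4 + 3 = -1) = -1 (attained at k = 2)
  C[1][1] = min over k of (A[1][0] + B[0][1] = -1 + -4 = -5, A[1][1] + B[1][1] = -4 + -1 = -5, A[1][2] + B[2][1] = -4 + 3 = -1) = -5 (attained at k = 0)
  C[1][2] = min over k of (A[1][0] + B[0][2] = -1 + -3 = -4, A[1][1] + B[1][2] = -4 + 10 = 6, A[1][2] + B[2][2] = -4 + 10 = 6) = -4 (attained at k = 0)
  C[2][0] = min over k of (A[2][0] + B[0][0] = 2 + 7 = 9, A[2][1] + B[1][0] = -3 + 4 = 1, A[2][2] + B[2][0] = 8 + 3 = 11) = 1 (attained at k = 1)
  C[2][1] = min over k of (A[2][0] + B[0][1] = 2 + -4 = -2, A[2][1] + B[1][1] = -3 + -1 = -4, A[2][2] + B[2][1] = 8 + 3 = 11) = -4 (attained at k = 1)
  C[2][2] = min over k of (A[2][0] + B[0][2] = 2 + -3 = -1, A[2][1] + B[1][2] = -3 + 10 = 7, A[2][2] + B[2][2] = 8 + 10 = 18) = -1 (attained at k = 0)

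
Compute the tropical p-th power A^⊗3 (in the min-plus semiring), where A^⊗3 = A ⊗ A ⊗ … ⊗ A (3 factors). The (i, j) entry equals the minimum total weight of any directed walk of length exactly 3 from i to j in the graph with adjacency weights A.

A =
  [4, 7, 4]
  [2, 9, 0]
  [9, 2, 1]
A^⊗3 =
  [8, 7, 6]
  [4, 3, 2]
  [5, 4, 3]

Each entry (A^⊗3)_ij equals the minimum over all length-3 walks i = v_0 → v_1 → … → v_3 = j of Σ_t A[v_t][v_{t+1}]. For example, for (i, j) = (0, 2) we minimise over 9 possible intermediate vertex sequences; the minimum is 6, attained along the walk 0 → 2 → 1 → 2.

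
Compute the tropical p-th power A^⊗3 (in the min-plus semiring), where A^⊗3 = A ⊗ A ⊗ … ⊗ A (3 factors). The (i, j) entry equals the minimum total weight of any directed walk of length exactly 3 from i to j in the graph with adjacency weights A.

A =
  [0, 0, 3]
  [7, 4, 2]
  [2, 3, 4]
A^⊗3 =
  [0, 0, 2]
  [4, 4, 7]
  [2, 2, 4]

Each entry (A^⊗3)_ij equals the minimum over all length-3 walks i = v_0 → v_1 → … → v_3 = j of Σ_t A[v_t][v_{t+1}]. For example, for (i, j) = (0, 2) we minimise over 9 possible intermediate vertex sequences; the minimum is 2, attained along the walk 0 → 0 → 1 → 2.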